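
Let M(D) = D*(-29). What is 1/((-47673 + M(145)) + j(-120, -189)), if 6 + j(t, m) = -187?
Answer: -1/52071 ≈ -1.9205e-5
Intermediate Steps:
M(D) = -29*D
j(t, m) = -193 (j(t, m) = -6 - 187 = -193)
1/((-47673 + M(145)) + j(-120, -189)) = 1/((-47673 - 29*145) - 193) = 1/((-47673 - 4205) - 193) = 1/(-51878 - 193) = 1/(-52071) = -1/52071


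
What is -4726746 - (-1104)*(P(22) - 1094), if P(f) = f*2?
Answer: -5885946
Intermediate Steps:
P(f) = 2*f
-4726746 - (-1104)*(P(22) - 1094) = -4726746 - (-1104)*(2*22 - 1094) = -4726746 - (-1104)*(44 - 1094) = -4726746 - (-1104)*(-1050) = -4726746 - 1*1159200 = -4726746 - 1159200 = -5885946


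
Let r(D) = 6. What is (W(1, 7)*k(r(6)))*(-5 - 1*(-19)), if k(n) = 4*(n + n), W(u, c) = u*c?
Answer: 4704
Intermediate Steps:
W(u, c) = c*u
k(n) = 8*n (k(n) = 4*(2*n) = 8*n)
(W(1, 7)*k(r(6)))*(-5 - 1*(-19)) = ((7*1)*(8*6))*(-5 - 1*(-19)) = (7*48)*(-5 + 19) = 336*14 = 4704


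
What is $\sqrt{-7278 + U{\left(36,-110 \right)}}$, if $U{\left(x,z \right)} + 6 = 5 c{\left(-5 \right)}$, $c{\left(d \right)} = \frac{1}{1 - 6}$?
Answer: $i \sqrt{7285} \approx 85.352 i$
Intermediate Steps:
$c{\left(d \right)} = - \frac{1}{5}$ ($c{\left(d \right)} = \frac{1}{1 - 6} = \frac{1}{-5} = - \frac{1}{5}$)
$U{\left(x,z \right)} = -7$ ($U{\left(x,z \right)} = -6 + 5 \left(- \frac{1}{5}\right) = -6 - 1 = -7$)
$\sqrt{-7278 + U{\left(36,-110 \right)}} = \sqrt{-7278 - 7} = \sqrt{-7285} = i \sqrt{7285}$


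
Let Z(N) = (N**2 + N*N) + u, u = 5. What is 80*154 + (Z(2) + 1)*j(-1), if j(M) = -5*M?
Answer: 12390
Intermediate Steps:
Z(N) = 5 + 2*N**2 (Z(N) = (N**2 + N*N) + 5 = (N**2 + N**2) + 5 = 2*N**2 + 5 = 5 + 2*N**2)
80*154 + (Z(2) + 1)*j(-1) = 80*154 + ((5 + 2*2**2) + 1)*(-5*(-1)) = 12320 + ((5 + 2*4) + 1)*5 = 12320 + ((5 + 8) + 1)*5 = 12320 + (13 + 1)*5 = 12320 + 14*5 = 12320 + 70 = 12390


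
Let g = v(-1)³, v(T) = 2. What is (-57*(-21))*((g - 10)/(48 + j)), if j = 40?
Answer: -1197/44 ≈ -27.205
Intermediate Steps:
g = 8 (g = 2³ = 8)
(-57*(-21))*((g - 10)/(48 + j)) = (-57*(-21))*((8 - 10)/(48 + 40)) = 1197*(-2/88) = 1197*(-2*1/88) = 1197*(-1/44) = -1197/44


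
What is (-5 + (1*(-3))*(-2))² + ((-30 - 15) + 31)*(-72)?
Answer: 1009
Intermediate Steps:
(-5 + (1*(-3))*(-2))² + ((-30 - 15) + 31)*(-72) = (-5 - 3*(-2))² + (-45 + 31)*(-72) = (-5 + 6)² - 14*(-72) = 1² + 1008 = 1 + 1008 = 1009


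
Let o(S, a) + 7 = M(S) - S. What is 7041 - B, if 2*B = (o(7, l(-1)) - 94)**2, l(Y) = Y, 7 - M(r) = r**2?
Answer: -4209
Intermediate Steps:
M(r) = 7 - r**2
o(S, a) = -S - S**2 (o(S, a) = -7 + ((7 - S**2) - S) = -7 + (7 - S - S**2) = -S - S**2)
B = 11250 (B = (7*(-1 - 1*7) - 94)**2/2 = (7*(-1 - 7) - 94)**2/2 = (7*(-8) - 94)**2/2 = (-56 - 94)**2/2 = (1/2)*(-150)**2 = (1/2)*22500 = 11250)
7041 - B = 7041 - 1*11250 = 7041 - 11250 = -4209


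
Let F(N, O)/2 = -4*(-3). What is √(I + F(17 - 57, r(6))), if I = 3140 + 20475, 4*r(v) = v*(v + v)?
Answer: √23639 ≈ 153.75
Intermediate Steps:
r(v) = v²/2 (r(v) = (v*(v + v))/4 = (v*(2*v))/4 = (2*v²)/4 = v²/2)
F(N, O) = 24 (F(N, O) = 2*(-4*(-3)) = 2*12 = 24)
I = 23615
√(I + F(17 - 57, r(6))) = √(23615 + 24) = √23639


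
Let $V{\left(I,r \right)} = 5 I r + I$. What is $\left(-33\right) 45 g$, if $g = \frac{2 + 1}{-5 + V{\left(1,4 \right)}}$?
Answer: $- \frac{4455}{16} \approx -278.44$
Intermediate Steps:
$V{\left(I,r \right)} = I + 5 I r$ ($V{\left(I,r \right)} = 5 I r + I = I + 5 I r$)
$g = \frac{3}{16}$ ($g = \frac{2 + 1}{-5 + 1 \left(1 + 5 \cdot 4\right)} = \frac{3}{-5 + 1 \left(1 + 20\right)} = \frac{3}{-5 + 1 \cdot 21} = \frac{3}{-5 + 21} = \frac{3}{16} \approx 0.1875$)
$\left(-33\right) 45 g = \left(-33\right) 45 \cdot \frac{3}{16} = \left(-1485\right) \frac{3}{16} = - \frac{4455}{16}$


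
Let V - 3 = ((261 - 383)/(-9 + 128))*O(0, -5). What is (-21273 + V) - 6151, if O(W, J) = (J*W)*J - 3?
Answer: -3262733/119 ≈ -27418.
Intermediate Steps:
O(W, J) = -3 + W*J**2 (O(W, J) = W*J**2 - 3 = -3 + W*J**2)
V = 723/119 (V = 3 + ((261 - 383)/(-9 + 128))*(-3 + 0*(-5)**2) = 3 + (-122/119)*(-3 + 0*25) = 3 + (-122*1/119)*(-3 + 0) = 3 - 122/119*(-3) = 3 + 366/119 = 723/119 ≈ 6.0756)
(-21273 + V) - 6151 = (-21273 + 723/119) - 6151 = -2530764/119 - 6151 = -3262733/119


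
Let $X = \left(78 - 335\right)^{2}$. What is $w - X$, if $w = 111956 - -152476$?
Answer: $198383$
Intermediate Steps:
$w = 264432$ ($w = 111956 + 152476 = 264432$)
$X = 66049$ ($X = \left(-257\right)^{2} = 66049$)
$w - X = 264432 - 66049 = 198383$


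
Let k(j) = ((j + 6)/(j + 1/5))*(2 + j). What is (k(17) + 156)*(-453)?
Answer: -7067253/86 ≈ -82177.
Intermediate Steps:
k(j) = (2 + j)*(6 + j)/(1/5 + j) (k(j) = ((6 + j)/(j + 1/5))*(2 + j) = ((6 + j)/(1/5 + j))*(2 + j) = (2 + j)*(6 + j)/(1/5 + j))
(k(17) + 156)*(-453) = (5*(12 + 17**2 + 8*17)/(1 + 5*17) + 156)*(-453) = (5*(12 + 289 + 136)/(1 + 85) + 156)*(-453) = (5*437/86 + 156)*(-453) = (5*(1/86)*437 + 156)*(-453) = (2185/86 + 156)*(-453) = (15601/86)*(-453) = -7067253/86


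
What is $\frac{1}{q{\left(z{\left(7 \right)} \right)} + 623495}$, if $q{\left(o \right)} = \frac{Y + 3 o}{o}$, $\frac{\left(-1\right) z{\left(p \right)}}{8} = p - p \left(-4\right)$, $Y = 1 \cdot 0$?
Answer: $\frac{1}{623498} \approx 1.6039 \cdot 10^{-6}$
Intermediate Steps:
$Y = 0$
$z{\left(p \right)} = - 40 p$ ($z{\left(p \right)} = - 8 \left(p - p \left(-4\right)\right) = - 8 \left(p - - 4 p\right) = - 8 \left(p + 4 p\right) = - 8 \cdot 5 p = - 40 p$)
$q{\left(o \right)} = 3$ ($q{\left(o \right)} = \frac{0 + 3 o}{o} = \frac{3 o}{o} = 3$)
$\frac{1}{q{\left(z{\left(7 \right)} \right)} + 623495} = \frac{1}{3 + 623495} = \frac{1}{623498}$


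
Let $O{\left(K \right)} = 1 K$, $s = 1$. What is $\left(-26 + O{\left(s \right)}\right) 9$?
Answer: $-225$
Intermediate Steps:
$O{\left(K \right)} = K$
$\left(-26 + O{\left(s \right)}\right) 9 = \left(-26 + 1\right) 9 = \left(-25\right) 9 = -225$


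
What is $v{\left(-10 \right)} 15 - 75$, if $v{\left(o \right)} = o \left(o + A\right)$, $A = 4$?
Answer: $825$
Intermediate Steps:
$v{\left(o \right)} = o \left(4 + o\right)$ ($v{\left(o \right)} = o \left(o + 4\right) = o \left(4 + o\right)$)
$v{\left(-10 \right)} 15 - 75 = - 10 \left(4 - 10\right) 15 - 75 = \left(-10\right) \left(-6\right) 15 - 75 = 60 \cdot 15 - 75 = 900 - 75 = 825$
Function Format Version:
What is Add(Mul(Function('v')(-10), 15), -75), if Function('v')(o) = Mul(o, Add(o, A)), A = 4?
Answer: 825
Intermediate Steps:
Function('v')(o) = Mul(o, Add(4, o)) (Function('v')(o) = Mul(o, Add(o, 4)) = Mul(o, Add(4, o)))
Add(Mul(Function('v')(-10), 15), -75) = Add(Mul(Mul(-10, Add(4, -10)), 15), -75) = Add(Mul(Mul(-10, -6), 15), -75) = Add(Mul(60, 15), -75) = Add(900, -75) = 825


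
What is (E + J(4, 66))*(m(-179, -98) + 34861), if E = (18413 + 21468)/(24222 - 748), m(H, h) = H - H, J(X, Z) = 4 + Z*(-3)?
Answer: -157365168575/23474 ≈ -6.7038e+6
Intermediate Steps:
J(X, Z) = 4 - 3*Z
m(H, h) = 0
E = 39881/23474 ≈ 1.6989
(E + J(4, 66))*(m(-179, -98) + 34861) = (39881/23474 + (4 - 3*66))*(0 + 34861) = (39881/23474 + (4 - 198))*34861 = (39881/23474 - 194)*34861 = -4514075/23474*34861 = -157365168575/23474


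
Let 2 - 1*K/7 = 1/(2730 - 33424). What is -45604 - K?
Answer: -1400198899/30694 ≈ -45618.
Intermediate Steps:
K = 429723/30694 (K = 14 - 7/(2730 - 33424) = 14 - 7/(-30694) = 14 - 7*(-1/30694) = 14 + 7/30694 = 429723/30694 ≈ 14.000)
-45604 - K = -45604 - 1*429723/30694 = -45604 - 429723/30694 = -1400198899/30694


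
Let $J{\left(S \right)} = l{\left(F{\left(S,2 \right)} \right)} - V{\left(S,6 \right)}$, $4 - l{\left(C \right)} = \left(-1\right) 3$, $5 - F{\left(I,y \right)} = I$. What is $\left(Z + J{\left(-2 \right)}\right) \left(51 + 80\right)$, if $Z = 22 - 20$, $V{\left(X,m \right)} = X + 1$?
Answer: $1310$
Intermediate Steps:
$V{\left(X,m \right)} = 1 + X$
$F{\left(I,y \right)} = 5 - I$
$l{\left(C \right)} = 7$ ($l{\left(C \right)} = 4 - \left(-1\right) 3 = 4 - -3 = 4 + 3 = 7$)
$Z = 2$ ($Z = 22 - 20 = 2$)
$J{\left(S \right)} = 6 - S$ ($J{\left(S \right)} = 7 - \left(1 + S\right) = 6 - S$)
$\left(Z + J{\left(-2 \right)}\right) \left(51 + 80\right) = \left(2 + \left(6 - -2\right)\right) \left(51 + 80\right) = \left(2 + \left(6 + 2\right)\right) 131 = \left(2 + 8\right) 131 = 10 \cdot 131 = 1310$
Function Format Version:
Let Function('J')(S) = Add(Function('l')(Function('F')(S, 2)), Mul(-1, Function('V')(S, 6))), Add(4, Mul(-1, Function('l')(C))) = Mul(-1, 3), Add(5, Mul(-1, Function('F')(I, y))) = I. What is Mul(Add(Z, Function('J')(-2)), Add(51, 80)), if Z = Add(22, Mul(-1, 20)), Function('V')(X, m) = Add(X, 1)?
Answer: 1310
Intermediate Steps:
Function('V')(X, m) = Add(1, X)
Function('F')(I, y) = Add(5, Mul(-1, I))
Function('l')(C) = 7 (Function('l')(C) = Add(4, Mul(-1, Mul(-1, 3))) = Add(4, Mul(-1, -3)) = Add(4, 3) = 7)
Z = 2 (Z = Add(22, -20) = 2)
Function('J')(S) = Add(6, Mul(-1, S)) (Function('J')(S) = Add(7, Mul(-1, Add(1, S))) = Add(7, Add(-1, Mul(-1, S))) = Add(6, Mul(-1, S)))
Mul(Add(Z, Function('J')(-2)), Add(51, 80)) = Mul(Add(2, Add(6, Mul(-1, -2))), Add(51, 80)) = Mul(Add(2, Add(6, 2)), 131) = Mul(Add(2, 8), 131) = Mul(10, 131) = 1310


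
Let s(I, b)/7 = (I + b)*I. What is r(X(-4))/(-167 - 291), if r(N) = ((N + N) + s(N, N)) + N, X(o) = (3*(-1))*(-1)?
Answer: -135/458 ≈ -0.29476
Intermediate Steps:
s(I, b) = 7*I*(I + b) (s(I, b) = 7*((I + b)*I) = 7*(I*(I + b)) = 7*I*(I + b))
X(o) = 3 (X(o) = -3*(-1) = 3)
r(N) = 3*N + 14*N² (r(N) = ((N + N) + 7*N*(N + N)) + N = (2*N + 7*N*(2*N)) + N = (2*N + 14*N²) + N = 3*N + 14*N²)
r(X(-4))/(-167 - 291) = (3*(3 + 14*3))/(-167 - 291) = (3*(3 + 42))/(-458) = (3*45)*(-1/458) = 135*(-1/458) = -135/458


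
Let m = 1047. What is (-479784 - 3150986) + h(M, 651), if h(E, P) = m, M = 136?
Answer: -3629723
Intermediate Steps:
h(E, P) = 1047
(-479784 - 3150986) + h(M, 651) = (-479784 - 3150986) + 1047 = -3630770 + 1047 = -3629723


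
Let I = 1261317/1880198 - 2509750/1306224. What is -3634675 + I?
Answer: -2231654646036099773/613989938088 ≈ -3.6347e+6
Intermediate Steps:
I = -767816098373/613989938088 (I = 1261317*(1/1880198) - 2509750*1/1306224 = 1261317/1880198 - 1254875/653112 = -767816098373/613989938088 ≈ -1.2505)
-3634675 + I = -3634675 - 767816098373/613989938088 = -2231654646036099773/613989938088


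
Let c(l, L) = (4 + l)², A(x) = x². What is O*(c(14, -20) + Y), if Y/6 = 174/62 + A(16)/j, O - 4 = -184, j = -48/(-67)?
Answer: -13865400/31 ≈ -4.4727e+5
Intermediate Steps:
j = 48/67 (j = -48*(-1/67) = 48/67 ≈ 0.71642)
O = -180 (O = 4 - 184 = -180)
Y = 66986/31 (Y = 6*(174/62 + 16²/(48/67)) = 6*(174*(1/62) + 256*(67/48)) = 6*(87/31 + 1072/3) = 6*(33493/93) = 66986/31 ≈ 2160.8)
O*(c(14, -20) + Y) = -180*((4 + 14)² + 66986/31) = -180*(18² + 66986/31) = -180*(324 + 66986/31) = -180*77030/31 = -13865400/31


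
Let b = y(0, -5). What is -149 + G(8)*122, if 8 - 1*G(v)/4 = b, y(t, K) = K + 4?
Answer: 4243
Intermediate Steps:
y(t, K) = 4 + K
b = -1 (b = 4 - 5 = -1)
G(v) = 36 (G(v) = 32 - 4*(-1) = 32 + 4 = 36)
-149 + G(8)*122 = -149 + 36*122 = -149 + 4392 = 4243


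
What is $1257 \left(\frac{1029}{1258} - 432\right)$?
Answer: $- \frac{681830739}{1258} \approx -5.42 \cdot 10^{5}$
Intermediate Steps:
$1257 \left(\frac{1029}{1258} - 432\right) = 1257 \left(- \frac{542427}{1258}\right) = - \frac{681830739}{1258}$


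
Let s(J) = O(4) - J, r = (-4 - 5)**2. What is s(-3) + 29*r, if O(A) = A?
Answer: 2356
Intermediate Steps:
r = 81 (r = (-9)**2 = 81)
s(J) = 4 - J
s(-3) + 29*r = (4 - 1*(-3)) + 29*81 = (4 + 3) + 2349 = 7 + 2349 = 2356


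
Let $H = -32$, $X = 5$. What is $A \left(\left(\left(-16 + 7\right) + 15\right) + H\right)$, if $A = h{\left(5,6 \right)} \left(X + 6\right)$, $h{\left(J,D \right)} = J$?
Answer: $-1430$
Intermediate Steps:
$A = 55$ ($A = 5 \left(5 + 6\right) = 5 \cdot 11 = 55$)
$A \left(\left(\left(-16 + 7\right) + 15\right) + H\right) = 55 \left(\left(\left(-16 + 7\right) + 15\right) - 32\right) = 55 \left(\left(-9 + 15\right) - 32\right) = 55 \left(6 - 32\right) = 55 \left(-26\right) = -1430$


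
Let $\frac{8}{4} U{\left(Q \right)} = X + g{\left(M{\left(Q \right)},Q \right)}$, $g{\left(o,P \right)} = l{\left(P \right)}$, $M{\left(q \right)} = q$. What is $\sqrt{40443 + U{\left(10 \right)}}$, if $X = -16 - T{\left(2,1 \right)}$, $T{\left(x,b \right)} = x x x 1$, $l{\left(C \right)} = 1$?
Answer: $\frac{\sqrt{161726}}{2} \approx 201.08$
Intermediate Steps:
$g{\left(o,P \right)} = 1$
$T{\left(x,b \right)} = x^{3}$ ($T{\left(x,b \right)} = x x^{2} \cdot 1 = x x^{2} = x^{3}$)
$X = -24$ ($X = -16 - 2^{3} = -16 - 8 = -24$)
$U{\left(Q \right)} = - \frac{23}{2}$ ($U{\left(Q \right)} = \frac{-24 + 1}{2} = \frac{1}{2} \left(-23\right) = - \frac{23}{2}$)
$\sqrt{40443 + U{\left(10 \right)}} = \sqrt{40443 - \frac{23}{2}} = \sqrt{\frac{80863}{2}} = \frac{\sqrt{161726}}{2}$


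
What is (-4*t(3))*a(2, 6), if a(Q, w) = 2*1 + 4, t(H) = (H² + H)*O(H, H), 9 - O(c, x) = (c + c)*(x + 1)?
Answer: 4320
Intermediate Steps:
O(c, x) = 9 - 2*c*(1 + x) (O(c, x) = 9 - (c + c)*(x + 1) = 9 - 2*c*(1 + x))
t(H) = (H + H²)*(9 - 2*H - 2*H²) (t(H) = (H² + H)*(9 - 2*H - 2*H*H) = (H + H²)*(9 - 2*H - 2*H²))
a(Q, w) = 6 (a(Q, w) = 2 + 4 = 6)
(-4*t(3))*a(2, 6) = -(-4)*3*(1 + 3)*(-9 + 2*3 + 2*3²)*6 = -(-4)*3*4*(-9 + 6 + 2*9)*6 = -(-4)*3*4*(-9 + 6 + 18)*6 = -(-4)*3*4*15*6 = -4*(-180)*6 = 720*6 = 4320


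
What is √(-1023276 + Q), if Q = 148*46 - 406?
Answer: 9*I*√12554 ≈ 1008.4*I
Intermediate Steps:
Q = 6402 (Q = 6808 - 406 = 6402)
√(-1023276 + Q) = √(-1023276 + 6402) = √(-1016874) = 9*I*√12554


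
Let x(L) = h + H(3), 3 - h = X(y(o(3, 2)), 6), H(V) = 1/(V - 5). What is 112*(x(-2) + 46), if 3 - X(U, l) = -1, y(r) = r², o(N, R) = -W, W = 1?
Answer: 4984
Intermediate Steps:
o(N, R) = -1 (o(N, R) = -1*1 = -1)
X(U, l) = 4 (X(U, l) = 3 - 1*(-1) = 3 + 1 = 4)
H(V) = 1/(-5 + V)
h = -1 (h = 3 - 1*4 = 3 - 4 = -1)
x(L) = -3/2 (x(L) = -1 + 1/(-5 + 3) = -1 + 1/(-2) = -1 - ½ = -3/2)
112*(x(-2) + 46) = 112*(-3/2 + 46) = 112*(89/2) = 4984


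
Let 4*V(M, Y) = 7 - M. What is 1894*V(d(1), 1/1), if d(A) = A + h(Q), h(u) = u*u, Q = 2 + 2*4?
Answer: -44509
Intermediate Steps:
Q = 10 (Q = 2 + 8 = 10)
h(u) = u²
d(A) = 100 + A (d(A) = A + 10² = A + 100 = 100 + A)
V(M, Y) = 7/4 - M/4 (V(M, Y) = (7 - M)/4 = 7/4 - M/4)
1894*V(d(1), 1/1) = 1894*(7/4 - (100 + 1)/4) = 1894*(7/4 - ¼*101) = 1894*(7/4 - 101/4) = 1894*(-47/2) = -44509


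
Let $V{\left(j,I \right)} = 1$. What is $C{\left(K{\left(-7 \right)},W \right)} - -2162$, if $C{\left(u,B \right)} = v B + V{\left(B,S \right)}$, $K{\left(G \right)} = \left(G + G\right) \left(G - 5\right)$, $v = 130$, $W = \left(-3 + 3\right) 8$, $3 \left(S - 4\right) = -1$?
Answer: $2163$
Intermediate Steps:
$S = \frac{11}{3}$ ($S = 4 + \frac{1}{3} \left(-1\right) = 4 - \frac{1}{3} = \frac{11}{3} \approx 3.6667$)
$W = 0$ ($W = 0 \cdot 8 = 0$)
$K{\left(G \right)} = 2 G \left(-5 + G\right)$
$C{\left(u,B \right)} = 1 + 130 B$ ($C{\left(u,B \right)} = 130 B + 1 = 1 + 130 B$)
$C{\left(K{\left(-7 \right)},W \right)} - -2162 = \left(1 + 130 \cdot 0\right) - -2162 = \left(1 + 0\right) + 2162 = 1 + 2162 = 2163$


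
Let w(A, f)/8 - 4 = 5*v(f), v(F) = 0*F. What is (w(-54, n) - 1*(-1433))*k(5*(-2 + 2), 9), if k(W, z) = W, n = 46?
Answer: 0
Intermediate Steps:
v(F) = 0
w(A, f) = 32 (w(A, f) = 32 + 8*(5*0) = 32 + 8*0 = 32 + 0 = 32)
(w(-54, n) - 1*(-1433))*k(5*(-2 + 2), 9) = (32 - 1*(-1433))*(5*(-2 + 2)) = (32 + 1433)*(5*0) = 1465*0 = 0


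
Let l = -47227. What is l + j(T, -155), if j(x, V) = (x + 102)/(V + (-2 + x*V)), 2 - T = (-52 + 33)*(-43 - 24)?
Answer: -9296541665/196848 ≈ -47227.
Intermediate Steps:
T = -1271 (T = 2 - (-52 + 33)*(-43 - 24) = 2 - (-19)*(-67) = 2 - 1*1273 = 2 - 1273 = -1271)
j(x, V) = (102 + x)/(-2 + V + V*x) (j(x, V) = (102 + x)/(V + (-2 + V*x)) = (102 + x)/(-2 + V + V*x))
l + j(T, -155) = -47227 + (102 - 1271)/(-2 - 155 - 155*(-1271)) = -47227 - 1169/(-2 - 155 + 197005) = -47227 - 1169/196848 = -9296541665/196848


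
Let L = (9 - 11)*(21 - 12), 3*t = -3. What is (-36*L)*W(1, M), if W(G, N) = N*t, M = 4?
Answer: -2592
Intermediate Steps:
t = -1 (t = (⅓)*(-3) = -1)
L = -18 (L = -2*9 = -18)
W(G, N) = -N (W(G, N) = N*(-1) = -N)
(-36*L)*W(1, M) = (-36*(-18))*(-1*4) = 648*(-4) = -2592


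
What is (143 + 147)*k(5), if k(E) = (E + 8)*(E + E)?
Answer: 37700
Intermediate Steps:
k(E) = 2*E*(8 + E) (k(E) = (8 + E)*(2*E) = 2*E*(8 + E))
(143 + 147)*k(5) = (143 + 147)*(2*5*(8 + 5)) = 290*(2*5*13) = 290*130 = 37700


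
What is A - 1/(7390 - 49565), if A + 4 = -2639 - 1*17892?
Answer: -866063624/42175 ≈ -20535.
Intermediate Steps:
A = -20535 (A = -4 + (-2639 - 1*17892) = -4 + (-2639 - 17892) = -4 - 20531 = -20535)
A - 1/(7390 - 49565) = -20535 - 1/(7390 - 49565) = -20535 - 1/(-42175) = -20535 - 1*(-1/42175) = -20535 + 1/42175 = -866063624/42175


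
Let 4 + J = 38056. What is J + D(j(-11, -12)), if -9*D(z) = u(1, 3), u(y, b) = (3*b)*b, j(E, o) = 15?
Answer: 38049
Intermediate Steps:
u(y, b) = 3*b²
D(z) = -3 (D(z) = -3²/3 = -9/3 = -⅑*27 = -3)
J = 38052 (J = -4 + 38056 = 38052)
J + D(j(-11, -12)) = 38052 - 3 = 38049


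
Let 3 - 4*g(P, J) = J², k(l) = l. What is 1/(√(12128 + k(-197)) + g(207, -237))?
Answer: -18722/262869055 - 4*√11931/788607165 ≈ -7.1776e-5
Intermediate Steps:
g(P, J) = ¾ - J²/4
1/(√(12128 + k(-197)) + g(207, -237)) = 1/(√(12128 - 197) + (¾ - ¼*(-237)²)) = 1/(√11931 + (¾ - ¼*56169)) = 1/(√11931 + (¾ - 56169/4)) = 1/(√11931 - 28083/2) = 1/(-28083/2 + √11931)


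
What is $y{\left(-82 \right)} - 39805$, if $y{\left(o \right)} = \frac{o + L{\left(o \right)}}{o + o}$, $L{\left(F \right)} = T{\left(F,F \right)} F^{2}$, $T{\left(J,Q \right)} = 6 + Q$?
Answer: $- \frac{73377}{2} \approx -36689.0$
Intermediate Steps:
$L{\left(F \right)} = F^{2} \left(6 + F\right)$ ($L{\left(F \right)} = \left(6 + F\right) F^{2} = F^{2} \left(6 + F\right)$)
$y{\left(o \right)} = \frac{o + o^{2} \left(6 + o\right)}{2 o}$ ($y{\left(o \right)} = \frac{o + o^{2} \left(6 + o\right)}{o + o} = \frac{o + o^{2} \left(6 + o\right)}{2 o}$)
$y{\left(-82 \right)} - 39805 = \left(\frac{1}{2} + \frac{1}{2} \left(-82\right) \left(6 - 82\right)\right) - 39805 = \left(\frac{1}{2} + \frac{1}{2} \left(-82\right) \left(-76\right)\right) - 39805 = \left(\frac{1}{2} + 3116\right) - 39805 = \frac{6233}{2} - 39805 = - \frac{73377}{2}$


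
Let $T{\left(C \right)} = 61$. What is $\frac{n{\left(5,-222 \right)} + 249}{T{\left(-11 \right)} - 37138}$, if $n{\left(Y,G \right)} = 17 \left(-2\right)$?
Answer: $- \frac{215}{37077} \approx -0.0057987$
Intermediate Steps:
$n{\left(Y,G \right)} = -34$
$\frac{n{\left(5,-222 \right)} + 249}{T{\left(-11 \right)} - 37138} = \frac{-34 + 249}{61 - 37138} = \frac{215}{-37077} = 215 \left(- \frac{1}{37077}\right) = - \frac{215}{37077}$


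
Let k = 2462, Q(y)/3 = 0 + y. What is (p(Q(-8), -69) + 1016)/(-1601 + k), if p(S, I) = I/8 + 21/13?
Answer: 104935/89544 ≈ 1.1719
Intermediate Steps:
Q(y) = 3*y (Q(y) = 3*(0 + y) = 3*y)
p(S, I) = 21/13 + I/8 (p(S, I) = I*(1/8) + 21*(1/13) = I/8 + 21/13 = 21/13 + I/8)
(p(Q(-8), -69) + 1016)/(-1601 + k) = ((21/13 + (1/8)*(-69)) + 1016)/(-1601 + 2462) = ((21/13 - 69/8) + 1016)/861 = (-729/104 + 1016)*(1/861) = (104935/104)*(1/861) = 104935/89544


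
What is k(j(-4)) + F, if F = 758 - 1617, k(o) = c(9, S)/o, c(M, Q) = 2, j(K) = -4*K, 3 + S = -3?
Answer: -6871/8 ≈ -858.88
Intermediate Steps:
S = -6 (S = -3 - 3 = -6)
k(o) = 2/o
F = -859
k(j(-4)) + F = 2/((-4*(-4))) - 859 = 2/16 - 859 = 2*(1/16) - 859 = ⅛ - 859 = -6871/8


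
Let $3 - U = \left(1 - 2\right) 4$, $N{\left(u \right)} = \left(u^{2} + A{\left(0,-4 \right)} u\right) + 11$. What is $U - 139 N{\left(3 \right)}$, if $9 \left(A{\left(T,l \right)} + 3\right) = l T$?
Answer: $-1522$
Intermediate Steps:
$A{\left(T,l \right)} = -3 + \frac{T l}{9}$ ($A{\left(T,l \right)} = -3 + \frac{l T}{9} = -3 + \frac{T l}{9}$)
$N{\left(u \right)} = 11 + u^{2} - 3 u$ ($N{\left(u \right)} = \left(u^{2} + \left(-3 + \frac{1}{9} \cdot 0 \left(-4\right)\right) u\right) + 11 = \left(u^{2} + \left(-3 + 0\right) u\right) + 11 = \left(u^{2} - 3 u\right) + 11 = 11 + u^{2} - 3 u$)
$U = 7$ ($U = 3 - \left(1 - 2\right) 4 = 3 - \left(-1\right) 4 = 3 - -4 = 3 + 4 = 7$)
$U - 139 N{\left(3 \right)} = 7 - 139 \left(11 + 3^{2} - 9\right) = 7 - 139 \left(11 + 9 - 9\right) = 7 - 1529 = -1522$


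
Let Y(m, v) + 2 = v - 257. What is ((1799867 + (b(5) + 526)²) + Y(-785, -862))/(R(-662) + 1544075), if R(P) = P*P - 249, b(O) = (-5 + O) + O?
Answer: 693569/660690 ≈ 1.0498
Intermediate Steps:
Y(m, v) = -259 + v (Y(m, v) = -2 + (v - 257) = -2 + (-257 + v) = -259 + v)
b(O) = -5 + 2*O
R(P) = -249 + P² (R(P) = P² - 249 = -249 + P²)
((1799867 + (b(5) + 526)²) + Y(-785, -862))/(R(-662) + 1544075) = ((1799867 + ((-5 + 2*5) + 526)²) + (-259 - 862))/((-249 + (-662)²) + 1544075) = ((1799867 + ((-5 + 10) + 526)²) - 1121)/((-249 + 438244) + 1544075) = ((1799867 + (5 + 526)²) - 1121)/(437995 + 1544075) = ((1799867 + 531²) - 1121)/1982070 = ((1799867 + 281961) - 1121)*(1/1982070) = (2081828 - 1121)*(1/1982070) = 2080707*(1/1982070) = 693569/660690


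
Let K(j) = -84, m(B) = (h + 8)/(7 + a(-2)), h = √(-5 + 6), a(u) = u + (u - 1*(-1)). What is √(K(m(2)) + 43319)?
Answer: √43235 ≈ 207.93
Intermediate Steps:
a(u) = 1 + 2*u (a(u) = u + (u + 1) = u + (1 + u) = 1 + 2*u)
h = 1 (h = √1 = 1)
m(B) = 9/4 (m(B) = (1 + 8)/(7 + (1 + 2*(-2))) = 9/(7 + (1 - 4)) = 9/(7 - 3) = 9/4)
√(K(m(2)) + 43319) = √(-84 + 43319) = √43235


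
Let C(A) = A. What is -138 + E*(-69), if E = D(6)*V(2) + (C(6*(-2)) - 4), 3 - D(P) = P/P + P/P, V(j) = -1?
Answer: 1035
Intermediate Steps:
D(P) = 1 (D(P) = 3 - (P/P + P/P) = 3 - (1 + 1) = 3 - 1*2 = 3 - 2 = 1)
E = -17 (E = 1*(-1) + (6*(-2) - 4) = -1 + (-12 - 4) = -1 - 16 = -17)
-138 + E*(-69) = -138 - 17*(-69) = -138 + 1173 = 1035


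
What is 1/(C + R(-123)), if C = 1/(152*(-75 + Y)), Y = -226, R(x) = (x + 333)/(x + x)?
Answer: -1875832/1601361 ≈ -1.1714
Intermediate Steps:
R(x) = (333 + x)/(2*x) (R(x) = (333 + x)/((2*x)) = (333 + x)*(1/(2*x)) = (333 + x)/(2*x))
C = -1/45752 (C = 1/(152*(-75 - 226)) = 1/(152*(-301)) = 1/(-45752) = -1/45752 ≈ -2.1857e-5)
1/(C + R(-123)) = 1/(-1/45752 + (½)*(333 - 123)/(-123)) = 1/(-1/45752 + (½)*(-1/123)*210) = 1/(-1/45752 - 35/41) = 1/(-1601361/1875832) = -1875832/1601361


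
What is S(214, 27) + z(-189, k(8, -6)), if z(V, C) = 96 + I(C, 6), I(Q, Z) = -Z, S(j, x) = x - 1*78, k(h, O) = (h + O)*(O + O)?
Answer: 39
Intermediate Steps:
k(h, O) = 2*O*(O + h) (k(h, O) = (O + h)*(2*O) = 2*O*(O + h))
S(j, x) = -78 + x (S(j, x) = x - 78 = -78 + x)
z(V, C) = 90 (z(V, C) = 96 - 1*6 = 96 - 6 = 90)
S(214, 27) + z(-189, k(8, -6)) = (-78 + 27) + 90 = -51 + 90 = 39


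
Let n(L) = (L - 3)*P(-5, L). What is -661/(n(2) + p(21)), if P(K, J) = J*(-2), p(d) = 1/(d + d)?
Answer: -27762/169 ≈ -164.27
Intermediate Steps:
p(d) = 1/(2*d)
P(K, J) = -2*J
n(L) = -2*L*(-3 + L) (n(L) = (L - 3)*(-2*L) = (-3 + L)*(-2*L) = -2*L*(-3 + L))
-661/(n(2) + p(21)) = -661/(2*2*(3 - 1*2) + (½)/21) = -661/(2*2*(3 - 2) + (½)*(1/21)) = -661/(2*2*1 + 1/42) = -661/(4 + 1/42) = -661/169/42 = -661*42/169 = -27762/169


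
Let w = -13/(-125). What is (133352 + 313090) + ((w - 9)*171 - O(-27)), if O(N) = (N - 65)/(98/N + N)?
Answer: 45993375546/103375 ≈ 4.4492e+5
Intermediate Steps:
w = 13/125 (w = -13*(-1/125) = 13/125 ≈ 0.10400)
O(N) = (-65 + N)/(N + 98/N)
(133352 + 313090) + ((w - 9)*171 - O(-27)) = (133352 + 313090) + ((13/125 - 9)*171 - (-27)*(-65 - 27)/(98 + (-27)²)) = 446442 + (-1112/125*171 - (-27)*(-92)/(98 + 729)) = 446442 + (-190152/125 - (-27)*(-92)/827) = 446442 + (-190152/125 - 1*2484/827) = 446442 + (-190152/125 - 2484/827) = 446442 - 157566204/103375 = 45993375546/103375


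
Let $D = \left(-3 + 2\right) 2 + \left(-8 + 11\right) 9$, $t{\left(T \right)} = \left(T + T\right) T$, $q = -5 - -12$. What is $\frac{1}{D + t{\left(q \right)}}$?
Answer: $\frac{1}{123} \approx 0.0081301$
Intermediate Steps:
$q = 7$ ($q = -5 + 12 = 7$)
$t{\left(T \right)} = 2 T^{2}$ ($t{\left(T \right)} = 2 T T = 2 T^{2}$)
$D = 25$ ($D = \left(-1\right) 2 + 3 \cdot 9 = -2 + 27 = 25$)
$\frac{1}{D + t{\left(q \right)}} = \frac{1}{25 + 2 \cdot 7^{2}} = \frac{1}{25 + 2 \cdot 49} = \frac{1}{25 + 98} = \frac{1}{123}$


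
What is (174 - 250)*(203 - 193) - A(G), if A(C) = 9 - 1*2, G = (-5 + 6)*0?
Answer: -767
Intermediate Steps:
G = 0 (G = 1*0 = 0)
A(C) = 7 (A(C) = 9 - 2 = 7)
(174 - 250)*(203 - 193) - A(G) = (174 - 250)*(203 - 193) - 1*7 = -76*10 - 7 = -760 - 7 = -767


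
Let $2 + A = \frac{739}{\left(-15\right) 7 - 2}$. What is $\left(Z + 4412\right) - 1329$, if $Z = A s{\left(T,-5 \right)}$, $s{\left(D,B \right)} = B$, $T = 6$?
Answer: $\frac{334646}{107} \approx 3127.5$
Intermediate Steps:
$A = - \frac{953}{107}$ ($A = -2 + \frac{739}{\left(-15\right) 7 - 2} = -2 + \frac{739}{-105 - 2} = -2 + \frac{739}{-107} = -2 + 739 \left(- \frac{1}{107}\right) = -2 - \frac{739}{107} = - \frac{953}{107} \approx -8.9065$)
$Z = \frac{4765}{107}$ ($Z = \left(- \frac{953}{107}\right) \left(-5\right) = \frac{4765}{107} \approx 44.533$)
$\left(Z + 4412\right) - 1329 = \left(\frac{4765}{107} + 4412\right) - 1329 = \frac{476849}{107} - 1329 = \frac{334646}{107}$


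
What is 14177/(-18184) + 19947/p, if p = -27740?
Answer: -188996557/126106040 ≈ -1.4987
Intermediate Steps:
14177/(-18184) + 19947/p = 14177/(-18184) + 19947/(-27740) = 14177*(-1/18184) + 19947*(-1/27740) = -14177/18184 - 19947/27740 = -188996557/126106040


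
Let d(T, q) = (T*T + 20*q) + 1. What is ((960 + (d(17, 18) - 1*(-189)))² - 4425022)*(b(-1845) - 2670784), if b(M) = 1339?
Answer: 3172958385345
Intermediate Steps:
d(T, q) = 1 + T² + 20*q (d(T, q) = (T² + 20*q) + 1 = 1 + T² + 20*q)
((960 + (d(17, 18) - 1*(-189)))² - 4425022)*(b(-1845) - 2670784) = ((960 + ((1 + 17² + 20*18) - 1*(-189)))² - 4425022)*(1339 - 2670784) = ((960 + ((1 + 289 + 360) + 189))² - 4425022)*(-2669445) = ((960 + (650 + 189))² - 4425022)*(-2669445) = ((960 + 839)² - 4425022)*(-2669445) = (1799² - 4425022)*(-2669445) = (3236401 - 4425022)*(-2669445) = -1188621*(-2669445) = 3172958385345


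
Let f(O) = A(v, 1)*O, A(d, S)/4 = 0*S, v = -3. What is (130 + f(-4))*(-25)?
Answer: -3250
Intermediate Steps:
A(d, S) = 0 (A(d, S) = 4*(0*S) = 4*0 = 0)
f(O) = 0 (f(O) = 0*O = 0)
(130 + f(-4))*(-25) = (130 + 0)*(-25) = 130*(-25) = -3250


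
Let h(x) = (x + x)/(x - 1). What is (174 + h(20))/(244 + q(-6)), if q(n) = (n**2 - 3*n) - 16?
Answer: 1673/2679 ≈ 0.62449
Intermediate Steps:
q(n) = -16 + n**2 - 3*n
h(x) = 2*x/(-1 + x) (h(x) = (2*x)/(-1 + x) = 2*x/(-1 + x))
(174 + h(20))/(244 + q(-6)) = (174 + 2*20/(-1 + 20))/(244 + (-16 + (-6)**2 - 3*(-6))) = (174 + 2*20/19)/(244 + (-16 + 36 + 18)) = (174 + 2*20*(1/19))/(244 + 38) = (174 + 40/19)/282 = (3346/19)*(1/282) = 1673/2679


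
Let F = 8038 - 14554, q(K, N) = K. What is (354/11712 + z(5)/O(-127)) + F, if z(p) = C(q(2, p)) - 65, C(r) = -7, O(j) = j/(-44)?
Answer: -1621518907/247904 ≈ -6540.9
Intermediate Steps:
O(j) = -j/44 (O(j) = j*(-1/44) = -j/44)
z(p) = -72 (z(p) = -7 - 65 = -72)
F = -6516
(354/11712 + z(5)/O(-127)) + F = (354/11712 - 72/((-1/44*(-127)))) - 6516 = (354*(1/11712) - 72/127/44) - 6516 = (59/1952 - 72*44/127) - 6516 = (59/1952 - 3168/127) - 6516 = -6176443/247904 - 6516 = -1621518907/247904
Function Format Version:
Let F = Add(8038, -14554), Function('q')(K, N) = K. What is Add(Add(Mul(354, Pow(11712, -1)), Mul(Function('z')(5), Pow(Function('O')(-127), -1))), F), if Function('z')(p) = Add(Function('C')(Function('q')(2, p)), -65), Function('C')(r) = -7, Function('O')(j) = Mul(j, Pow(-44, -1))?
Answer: Rational(-1621518907, 247904) ≈ -6540.9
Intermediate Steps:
Function('O')(j) = Mul(Rational(-1, 44), j) (Function('O')(j) = Mul(j, Rational(-1, 44)) = Mul(Rational(-1, 44), j))
Function('z')(p) = -72 (Function('z')(p) = Add(-7, -65) = -72)
F = -6516
Add(Add(Mul(354, Pow(11712, -1)), Mul(Function('z')(5), Pow(Function('O')(-127), -1))), F) = Add(Add(Mul(354, Pow(11712, -1)), Mul(-72, Pow(Mul(Rational(-1, 44), -127), -1))), -6516) = Add(Add(Mul(354, Rational(1, 11712)), Mul(-72, Pow(Rational(127, 44), -1))), -6516) = Add(Add(Rational(59, 1952), Mul(-72, Rational(44, 127))), -6516) = Add(Add(Rational(59, 1952), Rational(-3168, 127)), -6516) = Add(Rational(-6176443, 247904), -6516) = Rational(-1621518907, 247904)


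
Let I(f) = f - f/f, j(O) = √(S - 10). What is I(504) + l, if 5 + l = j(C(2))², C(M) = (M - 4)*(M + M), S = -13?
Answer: 475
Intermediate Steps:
C(M) = 2*M*(-4 + M) (C(M) = (-4 + M)*(2*M) = 2*M*(-4 + M))
j(O) = I*√23 (j(O) = √(-13 - 10) = √(-23) = I*√23)
I(f) = -1 + f (I(f) = f - 1*1 = f - 1 = -1 + f)
l = -28 (l = -5 + (I*√23)² = -5 - 23 = -28)
I(504) + l = (-1 + 504) - 28 = 503 - 28 = 475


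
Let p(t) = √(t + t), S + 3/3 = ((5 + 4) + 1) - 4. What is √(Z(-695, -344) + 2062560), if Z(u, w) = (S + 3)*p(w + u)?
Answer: 2*√(515640 + 2*I*√2078) ≈ 1436.2 + 0.12696*I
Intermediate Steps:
S = 5 (S = -1 + (((5 + 4) + 1) - 4) = -1 + ((9 + 1) - 4) = -1 + (10 - 4) = -1 + 6 = 5)
p(t) = √2*√t (p(t) = √(2*t) = √2*√t)
Z(u, w) = 8*√2*√(u + w) (Z(u, w) = (5 + 3)*(√2*√(w + u)) = 8*(√2*√(u + w)) = 8*√2*√(u + w))
√(Z(-695, -344) + 2062560) = √(8*√(2*(-695) + 2*(-344)) + 2062560) = √(8*√(-1390 - 688) + 2062560) = √(8*√(-2078) + 2062560) = √(8*(I*√2078) + 2062560) = √(8*I*√2078 + 2062560) = √(2062560 + 8*I*√2078)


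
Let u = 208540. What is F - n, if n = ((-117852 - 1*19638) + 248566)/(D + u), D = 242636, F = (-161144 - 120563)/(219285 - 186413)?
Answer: -16343840963/1853882184 ≈ -8.8160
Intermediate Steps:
F = -281707/32872 ≈ -8.5698
n = 27769/112794 (n = ((-117852 - 1*19638) + 248566)/(242636 + 208540) = ((-117852 - 19638) + 248566)/451176 = (-137490 + 248566)*(1/451176) = 111076*(1/451176) = 27769/112794 ≈ 0.24619)
F - n = -281707/32872 - 1*27769/112794 = -281707/32872 - 27769/112794 = -16343840963/1853882184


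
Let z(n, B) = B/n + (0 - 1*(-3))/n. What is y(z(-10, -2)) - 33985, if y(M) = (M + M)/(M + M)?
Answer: -33984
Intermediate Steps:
z(n, B) = 3/n + B/n (z(n, B) = B/n + (0 + 3)/n = B/n + 3/n = 3/n + B/n)
y(M) = 1 (y(M) = (2*M)/((2*M)) = (2*M)*(1/(2*M)) = 1)
y(z(-10, -2)) - 33985 = 1 - 33985 = -33984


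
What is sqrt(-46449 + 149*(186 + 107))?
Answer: 2*I*sqrt(698) ≈ 52.839*I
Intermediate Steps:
sqrt(-46449 + 149*(186 + 107)) = sqrt(-46449 + 149*293) = sqrt(-46449 + 43657) = sqrt(-2792) = 2*I*sqrt(698)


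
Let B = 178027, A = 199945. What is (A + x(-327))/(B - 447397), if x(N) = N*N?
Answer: -153437/134685 ≈ -1.1392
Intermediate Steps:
x(N) = N**2
(A + x(-327))/(B - 447397) = (199945 + (-327)**2)/(178027 - 447397) = (199945 + 106929)/(-269370) = 306874*(-1/269370) = -153437/134685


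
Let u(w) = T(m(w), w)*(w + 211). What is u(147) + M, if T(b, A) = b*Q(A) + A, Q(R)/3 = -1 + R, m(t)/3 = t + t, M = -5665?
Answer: 138348089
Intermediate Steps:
m(t) = 6*t (m(t) = 3*(t + t) = 3*(2*t) = 6*t)
Q(R) = -3 + 3*R (Q(R) = 3*(-1 + R) = -3 + 3*R)
T(b, A) = A + b*(-3 + 3*A) (T(b, A) = b*(-3 + 3*A) + A = A + b*(-3 + 3*A))
u(w) = (211 + w)*(w + 18*w*(-1 + w)) (u(w) = (w + 3*(6*w)*(-1 + w))*(w + 211) = (w + 18*w*(-1 + w))*(211 + w) = (211 + w)*(w + 18*w*(-1 + w)))
u(147) + M = 147*(-17 + 18*147)*(211 + 147) - 5665 = 147*(-17 + 2646)*358 - 5665 = 147*2629*358 - 5665 = 138353754 - 5665 = 138348089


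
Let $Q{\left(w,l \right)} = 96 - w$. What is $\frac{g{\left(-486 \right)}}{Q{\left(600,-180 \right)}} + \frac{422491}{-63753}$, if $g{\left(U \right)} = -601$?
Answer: $- \frac{58206637}{10710504} \approx -5.4345$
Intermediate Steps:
$\frac{g{\left(-486 \right)}}{Q{\left(600,-180 \right)}} + \frac{422491}{-63753} = - \frac{601}{96 - 600} + \frac{422491}{-63753} = - \frac{601}{96 - 600} + 422491 \left(- \frac{1}{63753}\right) = - \frac{601}{-504} - \frac{422491}{63753} = \left(-601\right) \left(- \frac{1}{504}\right) - \frac{422491}{63753} = \frac{601}{504} - \frac{422491}{63753} = - \frac{58206637}{10710504}$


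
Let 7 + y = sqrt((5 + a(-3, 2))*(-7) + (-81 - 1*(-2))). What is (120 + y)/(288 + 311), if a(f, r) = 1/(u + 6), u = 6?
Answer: 113/599 + 5*I*sqrt(165)/3594 ≈ 0.18865 + 0.01787*I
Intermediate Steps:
a(f, r) = 1/12 (a(f, r) = 1/(6 + 6) = 1/12)
y = -7 + 5*I*sqrt(165)/6 (y = -7 + sqrt((5 + 1/12)*(-7) + (-81 - 1*(-2))) = -7 + sqrt((61/12)*(-7) + (-81 + 2)) = -7 + sqrt(-427/12 - 79) = -7 + sqrt(-1375/12) = -7 + 5*I*sqrt(165)/6 ≈ -7.0 + 10.704*I)
(120 + y)/(288 + 311) = (120 + (-7 + 5*I*sqrt(165)/6))/(288 + 311) = (113 + 5*I*sqrt(165)/6)/599 = (113 + 5*I*sqrt(165)/6)*(1/599) = 113/599 + 5*I*sqrt(165)/3594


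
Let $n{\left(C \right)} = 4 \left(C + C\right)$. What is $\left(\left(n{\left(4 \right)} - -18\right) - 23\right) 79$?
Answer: $2133$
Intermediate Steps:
$n{\left(C \right)} = 8 C$ ($n{\left(C \right)} = 4 \cdot 2 C = 8 C$)
$\left(\left(n{\left(4 \right)} - -18\right) - 23\right) 79 = \left(\left(8 \cdot 4 - -18\right) - 23\right) 79 = \left(\left(32 + 18\right) - 23\right) 79 = \left(50 - 23\right) 79 = 27 \cdot 79 = 2133$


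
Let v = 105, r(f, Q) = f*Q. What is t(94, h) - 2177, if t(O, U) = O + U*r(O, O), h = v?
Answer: 925697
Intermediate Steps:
r(f, Q) = Q*f
h = 105
t(O, U) = O + U*O² (t(O, U) = O + U*(O*O) = O + U*O²)
t(94, h) - 2177 = 94*(1 + 94*105) - 2177 = 94*(1 + 9870) - 2177 = 94*9871 - 2177 = 927874 - 2177 = 925697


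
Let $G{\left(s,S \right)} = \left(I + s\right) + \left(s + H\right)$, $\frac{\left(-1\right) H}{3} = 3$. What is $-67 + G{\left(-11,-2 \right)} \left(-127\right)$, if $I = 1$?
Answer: $3743$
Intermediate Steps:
$H = -9$ ($H = \left(-3\right) 3 = -9$)
$G{\left(s,S \right)} = -8 + 2 s$ ($G{\left(s,S \right)} = \left(1 + s\right) + \left(s - 9\right) = \left(1 + s\right) + \left(-9 + s\right) = -8 + 2 s$)
$-67 + G{\left(-11,-2 \right)} \left(-127\right) = -67 + \left(-8 + 2 \left(-11\right)\right) \left(-127\right) = -67 + \left(-8 - 22\right) \left(-127\right) = -67 - -3810 = -67 + 3810 = 3743$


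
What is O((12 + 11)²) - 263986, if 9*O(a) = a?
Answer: -2375345/9 ≈ -2.6393e+5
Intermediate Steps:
O(a) = a/9
O((12 + 11)²) - 263986 = (12 + 11)²/9 - 263986 = (⅑)*23² - 263986 = (⅑)*529 - 263986 = 529/9 - 263986 = -2375345/9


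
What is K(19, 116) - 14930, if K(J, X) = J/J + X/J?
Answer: -283535/19 ≈ -14923.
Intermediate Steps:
K(J, X) = 1 + X/J
K(19, 116) - 14930 = (19 + 116)/19 - 14930 = (1/19)*135 - 14930 = 135/19 - 14930 = -283535/19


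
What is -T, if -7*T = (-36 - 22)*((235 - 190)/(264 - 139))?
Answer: -522/175 ≈ -2.9829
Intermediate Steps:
T = 522/175 (T = -(-36 - 22)*(235 - 190)/(264 - 139)/7 = -(-58)*45/125/7 = -(-58)*45*(1/125)/7 = -(-58)*9/(7*25) = -1/7*(-522/25) = 522/175 ≈ 2.9829)
-T = -1*522/175 = -522/175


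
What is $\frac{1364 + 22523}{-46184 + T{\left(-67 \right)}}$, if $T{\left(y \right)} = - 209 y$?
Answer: $- \frac{23887}{32181} \approx -0.74227$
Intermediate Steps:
$\frac{1364 + 22523}{-46184 + T{\left(-67 \right)}} = \frac{1364 + 22523}{-46184 - -14003} = \frac{23887}{-46184 + 14003} = \frac{23887}{-32181} = 23887 \left(- \frac{1}{32181}\right) = - \frac{23887}{32181}$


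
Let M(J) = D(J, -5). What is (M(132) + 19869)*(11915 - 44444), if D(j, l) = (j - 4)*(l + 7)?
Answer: -654646125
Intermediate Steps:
D(j, l) = (-4 + j)*(7 + l)
M(J) = -8 + 2*J (M(J) = -28 - 4*(-5) + 7*J + J*(-5) = -28 + 20 + 7*J - 5*J = -8 + 2*J)
(M(132) + 19869)*(11915 - 44444) = ((-8 + 2*132) + 19869)*(11915 - 44444) = ((-8 + 264) + 19869)*(-32529) = (256 + 19869)*(-32529) = 20125*(-32529) = -654646125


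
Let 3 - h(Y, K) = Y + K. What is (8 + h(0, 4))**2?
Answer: 49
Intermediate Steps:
h(Y, K) = 3 - K - Y (h(Y, K) = 3 - (Y + K) = 3 - (K + Y) = 3 + (-K - Y) = 3 - K - Y)
(8 + h(0, 4))**2 = (8 + (3 - 1*4 - 1*0))**2 = (8 + (3 - 4 + 0))**2 = (8 - 1)**2 = 7**2 = 49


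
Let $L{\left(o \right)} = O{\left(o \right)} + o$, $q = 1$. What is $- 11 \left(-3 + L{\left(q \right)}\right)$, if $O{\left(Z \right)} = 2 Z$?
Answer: $0$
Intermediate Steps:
$L{\left(o \right)} = 3 o$ ($L{\left(o \right)} = 2 o + o = 3 o$)
$- 11 \left(-3 + L{\left(q \right)}\right) = - 11 \left(-3 + 3 \cdot 1\right) = - 11 \left(-3 + 3\right) = \left(-11\right) 0 = 0$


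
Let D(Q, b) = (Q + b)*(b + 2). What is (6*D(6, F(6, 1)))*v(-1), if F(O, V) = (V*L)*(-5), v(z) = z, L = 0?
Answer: -72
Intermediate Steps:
F(O, V) = 0 (F(O, V) = (V*0)*(-5) = 0*(-5) = 0)
D(Q, b) = (2 + b)*(Q + b) (D(Q, b) = (Q + b)*(2 + b) = (2 + b)*(Q + b))
(6*D(6, F(6, 1)))*v(-1) = (6*(0² + 2*6 + 2*0 + 6*0))*(-1) = (6*(0 + 12 + 0 + 0))*(-1) = (6*12)*(-1) = 72*(-1) = -72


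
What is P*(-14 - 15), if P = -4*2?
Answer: 232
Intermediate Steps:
P = -8
P*(-14 - 15) = -8*(-14 - 15) = -8*(-29) = 232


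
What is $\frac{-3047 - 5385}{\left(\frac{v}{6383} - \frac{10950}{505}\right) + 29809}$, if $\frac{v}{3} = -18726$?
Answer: $- \frac{5435967056}{19197702799} \approx -0.28316$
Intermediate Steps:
$v = -56178$ ($v = 3 \left(-18726\right) = -56178$)
$\frac{-3047 - 5385}{\left(\frac{v}{6383} - \frac{10950}{505}\right) + 29809} = \frac{-3047 - 5385}{\left(- \frac{56178}{6383} - \frac{10950}{505}\right) + 29809} = \frac{-3047 - 5385}{\left(\left(-56178\right) \frac{1}{6383} - \frac{2190}{101}\right) + 29809} = - \frac{8432}{\left(- \frac{56178}{6383} - \frac{2190}{101}\right) + 29809} = - \frac{8432}{- \frac{19652748}{644683} + 29809} = - \frac{8432}{\frac{19197702799}{644683}} = \left(-8432\right) \frac{644683}{19197702799} = - \frac{5435967056}{19197702799}$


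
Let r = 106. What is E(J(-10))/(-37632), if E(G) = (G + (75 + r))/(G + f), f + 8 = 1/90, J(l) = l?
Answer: 2565/10154368 ≈ 0.00025260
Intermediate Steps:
f = -719/90 (f = -8 + 1/90 = -719/90 ≈ -7.9889)
E(G) = (181 + G)/(-719/90 + G) (E(G) = (G + (75 + 106))/(G - 719/90) = (G + 181)/(-719/90 + G) = (181 + G)/(-719/90 + G))
E(J(-10))/(-37632) = (90*(181 - 10)/(-719 + 90*(-10)))/(-37632) = (90*171/(-719 - 900))*(-1/37632) = (90*171/(-1619))*(-1/37632) = (90*(-1/1619)*171)*(-1/37632) = -15390/1619*(-1/37632) = 2565/10154368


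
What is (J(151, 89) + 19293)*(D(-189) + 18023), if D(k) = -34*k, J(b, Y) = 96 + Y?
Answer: 476217622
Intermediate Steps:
(J(151, 89) + 19293)*(D(-189) + 18023) = ((96 + 89) + 19293)*(-34*(-189) + 18023) = (185 + 19293)*(6426 + 18023) = 19478*24449 = 476217622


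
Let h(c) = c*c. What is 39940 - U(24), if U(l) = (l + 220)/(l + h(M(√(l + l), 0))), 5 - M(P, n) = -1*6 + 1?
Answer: 1238079/31 ≈ 39938.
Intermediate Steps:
M(P, n) = 10 (M(P, n) = 5 - (-1*6 + 1) = 5 - (-6 + 1) = 5 - 1*(-5) = 5 + 5 = 10)
h(c) = c²
U(l) = (220 + l)/(100 + l) (U(l) = (l + 220)/(l + 10²) = (220 + l)/(l + 100) = (220 + l)/(100 + l))
39940 - U(24) = 39940 - (220 + 24)/(100 + 24) = 39940 - 244/124 = 39940 - 1*61/31 = 39940 - 61/31 = 1238079/31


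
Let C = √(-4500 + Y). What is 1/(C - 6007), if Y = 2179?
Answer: -6007/36086370 - I*√2321/36086370 ≈ -0.00016646 - 1.335e-6*I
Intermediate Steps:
C = I*√2321 (C = √(-4500 + 2179) = √(-2321) = I*√2321 ≈ 48.177*I)
1/(C - 6007) = 1/(I*√2321 - 6007) = 1/(-6007 + I*√2321)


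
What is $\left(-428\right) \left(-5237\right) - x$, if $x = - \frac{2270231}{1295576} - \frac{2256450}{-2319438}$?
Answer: $\frac{1122589319354489091}{500834701048} \approx 2.2414 \cdot 10^{6}$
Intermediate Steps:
$x = - \frac{390376264163}{500834701048}$ ($x = \left(-2270231\right) \frac{1}{1295576} - - \frac{376075}{386573} = - \frac{2270231}{1295576} + \frac{376075}{386573} = - \frac{390376264163}{500834701048} \approx -0.77945$)
$\left(-428\right) \left(-5237\right) - x = \left(-428\right) \left(-5237\right) - - \frac{390376264163}{500834701048} = 2241436 + \frac{390376264163}{500834701048} = \frac{1122589319354489091}{500834701048}$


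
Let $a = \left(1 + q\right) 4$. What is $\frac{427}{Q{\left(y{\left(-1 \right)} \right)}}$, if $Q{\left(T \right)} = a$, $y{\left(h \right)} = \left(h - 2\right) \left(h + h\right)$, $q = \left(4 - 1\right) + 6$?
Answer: $\frac{427}{40} \approx 10.675$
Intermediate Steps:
$q = 9$ ($q = 3 + 6 = 9$)
$y{\left(h \right)} = 2 h \left(-2 + h\right)$ ($y{\left(h \right)} = \left(-2 + h\right) 2 h = 2 h \left(-2 + h\right)$)
$a = 40$ ($a = \left(1 + 9\right) 4 = 10 \cdot 4 = 40$)
$Q{\left(T \right)} = 40$
$\frac{427}{Q{\left(y{\left(-1 \right)} \right)}} = \frac{427}{40}$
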